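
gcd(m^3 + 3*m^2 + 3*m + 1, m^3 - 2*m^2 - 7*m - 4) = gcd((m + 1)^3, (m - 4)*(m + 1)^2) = m^2 + 2*m + 1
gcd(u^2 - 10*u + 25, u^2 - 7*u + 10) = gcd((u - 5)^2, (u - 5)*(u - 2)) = u - 5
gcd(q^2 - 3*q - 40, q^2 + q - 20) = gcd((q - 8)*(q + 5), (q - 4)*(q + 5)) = q + 5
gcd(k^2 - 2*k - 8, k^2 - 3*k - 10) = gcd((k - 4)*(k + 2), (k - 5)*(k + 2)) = k + 2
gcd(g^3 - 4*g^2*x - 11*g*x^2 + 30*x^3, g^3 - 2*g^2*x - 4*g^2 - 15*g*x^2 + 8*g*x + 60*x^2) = -g^2 + 2*g*x + 15*x^2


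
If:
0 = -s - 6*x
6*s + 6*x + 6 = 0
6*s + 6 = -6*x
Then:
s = -6/5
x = 1/5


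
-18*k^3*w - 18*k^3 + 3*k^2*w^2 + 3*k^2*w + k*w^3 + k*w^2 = (-3*k + w)*(6*k + w)*(k*w + k)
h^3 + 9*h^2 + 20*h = h*(h + 4)*(h + 5)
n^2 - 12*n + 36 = (n - 6)^2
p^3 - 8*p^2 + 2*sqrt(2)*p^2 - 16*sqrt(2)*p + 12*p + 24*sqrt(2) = (p - 6)*(p - 2)*(p + 2*sqrt(2))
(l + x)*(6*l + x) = 6*l^2 + 7*l*x + x^2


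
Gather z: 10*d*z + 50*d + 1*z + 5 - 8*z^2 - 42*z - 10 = 50*d - 8*z^2 + z*(10*d - 41) - 5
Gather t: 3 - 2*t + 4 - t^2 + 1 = -t^2 - 2*t + 8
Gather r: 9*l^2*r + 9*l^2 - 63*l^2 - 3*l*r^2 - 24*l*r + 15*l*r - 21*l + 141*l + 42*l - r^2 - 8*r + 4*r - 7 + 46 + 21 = -54*l^2 + 162*l + r^2*(-3*l - 1) + r*(9*l^2 - 9*l - 4) + 60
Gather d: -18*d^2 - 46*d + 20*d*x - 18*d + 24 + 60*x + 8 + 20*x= -18*d^2 + d*(20*x - 64) + 80*x + 32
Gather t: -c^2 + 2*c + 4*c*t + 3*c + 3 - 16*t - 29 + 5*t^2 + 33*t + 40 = -c^2 + 5*c + 5*t^2 + t*(4*c + 17) + 14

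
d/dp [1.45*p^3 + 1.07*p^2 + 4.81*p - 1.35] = 4.35*p^2 + 2.14*p + 4.81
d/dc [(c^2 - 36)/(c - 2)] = (-c^2 + 2*c*(c - 2) + 36)/(c - 2)^2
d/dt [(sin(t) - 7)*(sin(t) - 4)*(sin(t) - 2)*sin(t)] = (4*sin(t)^3 - 39*sin(t)^2 + 100*sin(t) - 56)*cos(t)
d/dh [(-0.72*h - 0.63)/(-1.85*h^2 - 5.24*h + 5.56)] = (1.332*h^2 + 3.7728*h - (0.72*h + 0.63)*(3.7*h + 5.24) - 4.0032)/(1.85*h^2 + 5.24*h - 5.56)^2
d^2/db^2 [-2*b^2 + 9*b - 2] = -4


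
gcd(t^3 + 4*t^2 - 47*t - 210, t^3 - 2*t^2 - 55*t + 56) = 1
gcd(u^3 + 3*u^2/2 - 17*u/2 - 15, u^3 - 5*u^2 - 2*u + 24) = u^2 - u - 6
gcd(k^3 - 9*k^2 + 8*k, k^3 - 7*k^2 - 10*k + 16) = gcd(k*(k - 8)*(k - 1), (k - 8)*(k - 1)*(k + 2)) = k^2 - 9*k + 8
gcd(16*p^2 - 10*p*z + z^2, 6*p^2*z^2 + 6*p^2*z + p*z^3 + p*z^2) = 1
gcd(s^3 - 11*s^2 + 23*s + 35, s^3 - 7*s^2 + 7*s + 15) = s^2 - 4*s - 5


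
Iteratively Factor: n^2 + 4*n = (n + 4)*(n)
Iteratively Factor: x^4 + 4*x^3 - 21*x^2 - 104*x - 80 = (x - 5)*(x^3 + 9*x^2 + 24*x + 16) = (x - 5)*(x + 4)*(x^2 + 5*x + 4) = (x - 5)*(x + 1)*(x + 4)*(x + 4)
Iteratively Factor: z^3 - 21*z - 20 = (z + 4)*(z^2 - 4*z - 5) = (z + 1)*(z + 4)*(z - 5)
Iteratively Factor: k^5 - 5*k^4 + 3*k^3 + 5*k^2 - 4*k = (k)*(k^4 - 5*k^3 + 3*k^2 + 5*k - 4) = k*(k + 1)*(k^3 - 6*k^2 + 9*k - 4) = k*(k - 1)*(k + 1)*(k^2 - 5*k + 4) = k*(k - 1)^2*(k + 1)*(k - 4)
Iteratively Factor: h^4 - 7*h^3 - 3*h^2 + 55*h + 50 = (h + 1)*(h^3 - 8*h^2 + 5*h + 50) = (h - 5)*(h + 1)*(h^2 - 3*h - 10) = (h - 5)*(h + 1)*(h + 2)*(h - 5)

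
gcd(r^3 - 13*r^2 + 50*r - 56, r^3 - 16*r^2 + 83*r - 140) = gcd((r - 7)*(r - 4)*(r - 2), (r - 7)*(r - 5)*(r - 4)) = r^2 - 11*r + 28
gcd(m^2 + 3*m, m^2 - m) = m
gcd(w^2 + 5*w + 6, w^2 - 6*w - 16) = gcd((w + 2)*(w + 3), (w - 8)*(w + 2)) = w + 2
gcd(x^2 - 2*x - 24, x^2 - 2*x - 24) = x^2 - 2*x - 24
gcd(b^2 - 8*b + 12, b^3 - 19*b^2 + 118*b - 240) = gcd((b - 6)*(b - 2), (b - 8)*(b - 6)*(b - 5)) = b - 6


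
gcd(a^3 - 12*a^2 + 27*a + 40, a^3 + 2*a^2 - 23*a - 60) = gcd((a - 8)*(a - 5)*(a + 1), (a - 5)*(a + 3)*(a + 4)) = a - 5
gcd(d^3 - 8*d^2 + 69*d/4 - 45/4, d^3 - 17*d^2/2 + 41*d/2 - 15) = d^2 - 13*d/2 + 15/2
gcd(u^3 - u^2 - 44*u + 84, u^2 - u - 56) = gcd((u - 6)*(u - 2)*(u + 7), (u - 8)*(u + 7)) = u + 7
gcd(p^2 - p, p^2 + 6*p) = p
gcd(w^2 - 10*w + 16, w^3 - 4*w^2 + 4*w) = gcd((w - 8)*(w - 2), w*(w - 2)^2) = w - 2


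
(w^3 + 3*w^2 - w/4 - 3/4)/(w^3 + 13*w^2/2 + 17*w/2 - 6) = (w + 1/2)/(w + 4)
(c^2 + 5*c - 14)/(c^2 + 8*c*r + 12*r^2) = (c^2 + 5*c - 14)/(c^2 + 8*c*r + 12*r^2)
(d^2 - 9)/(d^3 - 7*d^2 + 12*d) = (d + 3)/(d*(d - 4))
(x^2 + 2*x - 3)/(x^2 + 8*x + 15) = (x - 1)/(x + 5)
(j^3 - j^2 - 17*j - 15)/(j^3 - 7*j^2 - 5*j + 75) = (j + 1)/(j - 5)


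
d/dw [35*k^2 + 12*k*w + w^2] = 12*k + 2*w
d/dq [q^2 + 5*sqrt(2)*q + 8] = 2*q + 5*sqrt(2)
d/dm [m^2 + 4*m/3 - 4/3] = 2*m + 4/3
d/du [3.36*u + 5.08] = 3.36000000000000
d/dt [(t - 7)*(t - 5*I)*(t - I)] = 3*t^2 + t*(-14 - 12*I) - 5 + 42*I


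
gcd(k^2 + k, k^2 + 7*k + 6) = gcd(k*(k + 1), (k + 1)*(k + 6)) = k + 1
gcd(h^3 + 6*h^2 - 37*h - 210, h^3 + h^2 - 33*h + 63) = h + 7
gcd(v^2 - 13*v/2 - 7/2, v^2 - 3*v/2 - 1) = v + 1/2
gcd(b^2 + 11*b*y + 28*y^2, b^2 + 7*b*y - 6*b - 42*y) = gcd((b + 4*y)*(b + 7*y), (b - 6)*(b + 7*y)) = b + 7*y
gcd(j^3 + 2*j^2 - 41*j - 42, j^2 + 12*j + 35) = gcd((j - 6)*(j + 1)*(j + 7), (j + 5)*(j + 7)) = j + 7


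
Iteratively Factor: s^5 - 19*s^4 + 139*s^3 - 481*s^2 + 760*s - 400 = (s - 4)*(s^4 - 15*s^3 + 79*s^2 - 165*s + 100) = (s - 4)*(s - 1)*(s^3 - 14*s^2 + 65*s - 100) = (s - 4)^2*(s - 1)*(s^2 - 10*s + 25) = (s - 5)*(s - 4)^2*(s - 1)*(s - 5)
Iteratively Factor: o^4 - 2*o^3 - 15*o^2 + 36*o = (o - 3)*(o^3 + o^2 - 12*o) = (o - 3)*(o + 4)*(o^2 - 3*o) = (o - 3)^2*(o + 4)*(o)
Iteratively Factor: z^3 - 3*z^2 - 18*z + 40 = (z + 4)*(z^2 - 7*z + 10) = (z - 2)*(z + 4)*(z - 5)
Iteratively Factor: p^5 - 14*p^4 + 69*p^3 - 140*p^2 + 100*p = (p - 2)*(p^4 - 12*p^3 + 45*p^2 - 50*p) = (p - 5)*(p - 2)*(p^3 - 7*p^2 + 10*p) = (p - 5)^2*(p - 2)*(p^2 - 2*p) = p*(p - 5)^2*(p - 2)*(p - 2)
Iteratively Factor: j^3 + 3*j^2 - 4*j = (j)*(j^2 + 3*j - 4) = j*(j + 4)*(j - 1)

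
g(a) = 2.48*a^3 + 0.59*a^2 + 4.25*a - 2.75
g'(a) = 7.44*a^2 + 1.18*a + 4.25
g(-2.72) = -59.85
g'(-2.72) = 56.08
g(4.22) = 212.07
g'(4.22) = 141.72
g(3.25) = 102.43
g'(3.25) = 86.67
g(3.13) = 92.38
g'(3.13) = 80.83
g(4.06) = 190.20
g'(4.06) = 131.68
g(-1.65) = -19.30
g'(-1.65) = 22.56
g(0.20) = -1.86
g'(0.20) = 4.78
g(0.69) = 1.28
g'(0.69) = 8.61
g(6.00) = 579.67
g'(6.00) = 279.17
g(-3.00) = -77.15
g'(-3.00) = 67.67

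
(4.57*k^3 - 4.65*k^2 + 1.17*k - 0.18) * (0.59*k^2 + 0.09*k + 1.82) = 2.6963*k^5 - 2.3322*k^4 + 8.5892*k^3 - 8.4639*k^2 + 2.1132*k - 0.3276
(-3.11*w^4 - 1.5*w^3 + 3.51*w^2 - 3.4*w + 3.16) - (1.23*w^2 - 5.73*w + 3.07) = -3.11*w^4 - 1.5*w^3 + 2.28*w^2 + 2.33*w + 0.0900000000000003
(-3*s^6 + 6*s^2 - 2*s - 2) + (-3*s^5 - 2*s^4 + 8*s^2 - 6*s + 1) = -3*s^6 - 3*s^5 - 2*s^4 + 14*s^2 - 8*s - 1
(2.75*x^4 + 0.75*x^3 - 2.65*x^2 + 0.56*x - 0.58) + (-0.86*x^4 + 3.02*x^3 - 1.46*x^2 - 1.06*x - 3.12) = 1.89*x^4 + 3.77*x^3 - 4.11*x^2 - 0.5*x - 3.7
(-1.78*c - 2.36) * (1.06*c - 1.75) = -1.8868*c^2 + 0.6134*c + 4.13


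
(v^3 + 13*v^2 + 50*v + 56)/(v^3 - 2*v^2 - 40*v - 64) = (v + 7)/(v - 8)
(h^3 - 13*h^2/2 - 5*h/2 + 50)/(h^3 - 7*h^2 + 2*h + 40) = (h + 5/2)/(h + 2)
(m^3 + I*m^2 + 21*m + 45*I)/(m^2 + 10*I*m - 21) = (m^2 - 2*I*m + 15)/(m + 7*I)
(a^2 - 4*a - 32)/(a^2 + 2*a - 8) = (a - 8)/(a - 2)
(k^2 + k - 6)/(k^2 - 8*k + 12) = (k + 3)/(k - 6)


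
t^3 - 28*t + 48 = (t - 4)*(t - 2)*(t + 6)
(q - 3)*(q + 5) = q^2 + 2*q - 15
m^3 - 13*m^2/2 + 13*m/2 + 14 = (m - 4)*(m - 7/2)*(m + 1)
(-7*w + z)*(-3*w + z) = 21*w^2 - 10*w*z + z^2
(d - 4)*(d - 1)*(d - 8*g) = d^3 - 8*d^2*g - 5*d^2 + 40*d*g + 4*d - 32*g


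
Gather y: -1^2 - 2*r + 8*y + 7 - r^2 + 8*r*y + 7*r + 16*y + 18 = -r^2 + 5*r + y*(8*r + 24) + 24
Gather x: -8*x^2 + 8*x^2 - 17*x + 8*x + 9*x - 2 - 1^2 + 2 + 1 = 0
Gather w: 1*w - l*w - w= -l*w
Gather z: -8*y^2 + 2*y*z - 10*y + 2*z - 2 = -8*y^2 - 10*y + z*(2*y + 2) - 2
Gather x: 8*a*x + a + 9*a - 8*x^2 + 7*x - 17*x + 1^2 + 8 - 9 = 10*a - 8*x^2 + x*(8*a - 10)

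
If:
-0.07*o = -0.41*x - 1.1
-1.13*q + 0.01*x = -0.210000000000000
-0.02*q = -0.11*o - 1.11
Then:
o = -10.06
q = 0.15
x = -4.40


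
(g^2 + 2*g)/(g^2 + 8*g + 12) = g/(g + 6)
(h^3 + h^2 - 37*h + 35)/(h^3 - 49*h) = (h^2 - 6*h + 5)/(h*(h - 7))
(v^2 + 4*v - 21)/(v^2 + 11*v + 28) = (v - 3)/(v + 4)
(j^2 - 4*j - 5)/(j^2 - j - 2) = (j - 5)/(j - 2)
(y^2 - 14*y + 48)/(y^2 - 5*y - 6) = (y - 8)/(y + 1)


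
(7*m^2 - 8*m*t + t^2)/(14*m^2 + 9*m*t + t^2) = (7*m^2 - 8*m*t + t^2)/(14*m^2 + 9*m*t + t^2)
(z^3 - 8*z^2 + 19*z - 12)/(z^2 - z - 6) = (z^2 - 5*z + 4)/(z + 2)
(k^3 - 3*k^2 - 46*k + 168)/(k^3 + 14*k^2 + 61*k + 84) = (k^2 - 10*k + 24)/(k^2 + 7*k + 12)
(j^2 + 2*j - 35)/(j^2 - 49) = (j - 5)/(j - 7)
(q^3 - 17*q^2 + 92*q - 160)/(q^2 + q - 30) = (q^2 - 12*q + 32)/(q + 6)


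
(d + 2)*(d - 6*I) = d^2 + 2*d - 6*I*d - 12*I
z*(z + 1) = z^2 + z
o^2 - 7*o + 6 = (o - 6)*(o - 1)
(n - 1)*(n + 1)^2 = n^3 + n^2 - n - 1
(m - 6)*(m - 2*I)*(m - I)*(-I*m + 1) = -I*m^4 - 2*m^3 + 6*I*m^3 + 12*m^2 - I*m^2 - 2*m + 6*I*m + 12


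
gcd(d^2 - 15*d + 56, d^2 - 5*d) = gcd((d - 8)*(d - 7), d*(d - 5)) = 1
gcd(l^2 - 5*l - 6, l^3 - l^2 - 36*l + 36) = l - 6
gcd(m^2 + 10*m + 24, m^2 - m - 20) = m + 4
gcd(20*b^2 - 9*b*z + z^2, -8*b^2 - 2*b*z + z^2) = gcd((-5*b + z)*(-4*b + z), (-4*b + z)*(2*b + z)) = -4*b + z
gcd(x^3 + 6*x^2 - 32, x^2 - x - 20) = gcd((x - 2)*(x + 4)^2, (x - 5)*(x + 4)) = x + 4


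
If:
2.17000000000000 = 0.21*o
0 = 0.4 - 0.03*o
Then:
No Solution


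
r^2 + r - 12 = (r - 3)*(r + 4)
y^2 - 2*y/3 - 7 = (y - 3)*(y + 7/3)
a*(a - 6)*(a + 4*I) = a^3 - 6*a^2 + 4*I*a^2 - 24*I*a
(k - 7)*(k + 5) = k^2 - 2*k - 35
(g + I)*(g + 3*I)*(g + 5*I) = g^3 + 9*I*g^2 - 23*g - 15*I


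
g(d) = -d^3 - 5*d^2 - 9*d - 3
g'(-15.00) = -534.00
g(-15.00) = 2382.00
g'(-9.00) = -162.00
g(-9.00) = 402.00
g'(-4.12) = -18.72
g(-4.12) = 19.14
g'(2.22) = -45.99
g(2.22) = -58.56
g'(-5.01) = -34.20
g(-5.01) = 42.34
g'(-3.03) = -6.24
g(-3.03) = 6.18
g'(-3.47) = -10.42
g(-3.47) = 9.81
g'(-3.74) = -13.56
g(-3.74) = 13.04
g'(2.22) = -45.99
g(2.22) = -58.56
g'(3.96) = -95.64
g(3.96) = -179.15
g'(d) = -3*d^2 - 10*d - 9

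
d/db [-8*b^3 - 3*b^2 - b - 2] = -24*b^2 - 6*b - 1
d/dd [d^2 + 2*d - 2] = 2*d + 2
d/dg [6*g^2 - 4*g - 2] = 12*g - 4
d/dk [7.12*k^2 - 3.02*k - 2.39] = 14.24*k - 3.02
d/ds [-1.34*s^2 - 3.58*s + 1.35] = -2.68*s - 3.58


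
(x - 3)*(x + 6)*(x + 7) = x^3 + 10*x^2 + 3*x - 126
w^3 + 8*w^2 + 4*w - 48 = (w - 2)*(w + 4)*(w + 6)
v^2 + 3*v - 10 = (v - 2)*(v + 5)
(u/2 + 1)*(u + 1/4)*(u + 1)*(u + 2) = u^4/2 + 21*u^3/8 + 37*u^2/8 + 3*u + 1/2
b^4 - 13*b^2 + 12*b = b*(b - 3)*(b - 1)*(b + 4)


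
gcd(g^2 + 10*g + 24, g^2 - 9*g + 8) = 1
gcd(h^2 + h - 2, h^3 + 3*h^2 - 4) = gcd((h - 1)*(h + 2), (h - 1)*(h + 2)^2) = h^2 + h - 2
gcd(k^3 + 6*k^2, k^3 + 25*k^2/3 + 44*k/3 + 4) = k + 6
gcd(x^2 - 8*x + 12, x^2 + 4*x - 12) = x - 2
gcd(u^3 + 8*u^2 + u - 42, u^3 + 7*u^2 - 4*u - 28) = u^2 + 5*u - 14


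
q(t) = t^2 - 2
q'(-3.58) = -7.16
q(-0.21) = -1.96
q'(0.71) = 1.42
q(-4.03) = 14.24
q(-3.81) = 12.52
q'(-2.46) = -4.92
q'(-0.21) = -0.42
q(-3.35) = 9.22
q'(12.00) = 24.00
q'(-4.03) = -8.06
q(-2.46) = 4.05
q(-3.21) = 8.30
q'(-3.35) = -6.70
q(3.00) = 7.00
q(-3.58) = 10.82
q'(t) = 2*t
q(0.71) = -1.50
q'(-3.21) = -6.42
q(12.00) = 142.00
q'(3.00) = 6.00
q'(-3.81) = -7.62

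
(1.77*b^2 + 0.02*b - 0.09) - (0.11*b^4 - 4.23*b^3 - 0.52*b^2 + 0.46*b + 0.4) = -0.11*b^4 + 4.23*b^3 + 2.29*b^2 - 0.44*b - 0.49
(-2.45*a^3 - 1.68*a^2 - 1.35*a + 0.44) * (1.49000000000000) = -3.6505*a^3 - 2.5032*a^2 - 2.0115*a + 0.6556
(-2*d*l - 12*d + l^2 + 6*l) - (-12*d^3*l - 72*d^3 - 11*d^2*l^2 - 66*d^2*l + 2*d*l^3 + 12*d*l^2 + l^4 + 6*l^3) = 12*d^3*l + 72*d^3 + 11*d^2*l^2 + 66*d^2*l - 2*d*l^3 - 12*d*l^2 - 2*d*l - 12*d - l^4 - 6*l^3 + l^2 + 6*l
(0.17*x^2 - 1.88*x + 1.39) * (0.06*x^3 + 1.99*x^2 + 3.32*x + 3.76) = 0.0102*x^5 + 0.2255*x^4 - 3.0934*x^3 - 2.8363*x^2 - 2.454*x + 5.2264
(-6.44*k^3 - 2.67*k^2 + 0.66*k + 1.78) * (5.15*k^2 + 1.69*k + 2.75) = -33.166*k^5 - 24.6341*k^4 - 18.8233*k^3 + 2.9399*k^2 + 4.8232*k + 4.895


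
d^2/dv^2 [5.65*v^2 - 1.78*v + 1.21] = 11.3000000000000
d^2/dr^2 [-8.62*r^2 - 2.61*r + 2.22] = -17.2400000000000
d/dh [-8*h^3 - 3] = -24*h^2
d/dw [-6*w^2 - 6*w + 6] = -12*w - 6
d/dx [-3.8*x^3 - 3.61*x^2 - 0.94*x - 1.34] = -11.4*x^2 - 7.22*x - 0.94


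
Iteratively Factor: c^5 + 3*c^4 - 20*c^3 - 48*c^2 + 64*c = (c + 4)*(c^4 - c^3 - 16*c^2 + 16*c) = c*(c + 4)*(c^3 - c^2 - 16*c + 16) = c*(c - 4)*(c + 4)*(c^2 + 3*c - 4) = c*(c - 4)*(c + 4)^2*(c - 1)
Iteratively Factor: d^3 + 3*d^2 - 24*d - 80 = (d + 4)*(d^2 - d - 20) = (d + 4)^2*(d - 5)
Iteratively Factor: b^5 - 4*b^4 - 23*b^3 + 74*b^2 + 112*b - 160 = (b + 2)*(b^4 - 6*b^3 - 11*b^2 + 96*b - 80) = (b - 5)*(b + 2)*(b^3 - b^2 - 16*b + 16) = (b - 5)*(b - 4)*(b + 2)*(b^2 + 3*b - 4) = (b - 5)*(b - 4)*(b + 2)*(b + 4)*(b - 1)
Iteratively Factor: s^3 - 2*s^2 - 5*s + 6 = (s + 2)*(s^2 - 4*s + 3) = (s - 3)*(s + 2)*(s - 1)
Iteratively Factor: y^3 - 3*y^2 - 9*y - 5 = (y + 1)*(y^2 - 4*y - 5) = (y - 5)*(y + 1)*(y + 1)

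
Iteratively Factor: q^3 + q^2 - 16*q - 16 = (q + 4)*(q^2 - 3*q - 4) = (q - 4)*(q + 4)*(q + 1)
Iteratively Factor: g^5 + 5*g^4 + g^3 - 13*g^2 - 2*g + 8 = (g - 1)*(g^4 + 6*g^3 + 7*g^2 - 6*g - 8) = (g - 1)*(g + 2)*(g^3 + 4*g^2 - g - 4) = (g - 1)*(g + 2)*(g + 4)*(g^2 - 1) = (g - 1)*(g + 1)*(g + 2)*(g + 4)*(g - 1)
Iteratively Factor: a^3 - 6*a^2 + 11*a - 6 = (a - 3)*(a^2 - 3*a + 2) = (a - 3)*(a - 1)*(a - 2)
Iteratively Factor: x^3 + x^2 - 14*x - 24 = (x + 3)*(x^2 - 2*x - 8) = (x + 2)*(x + 3)*(x - 4)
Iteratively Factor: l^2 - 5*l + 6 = (l - 2)*(l - 3)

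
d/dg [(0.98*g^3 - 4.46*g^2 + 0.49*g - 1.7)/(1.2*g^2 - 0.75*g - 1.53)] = (1.176*g^4 - 1.47*g^3 - 1.7412*g^2 + 17.7276*g - 2.0247)/(1.44*g^4 - 1.8*g^3 - 3.1095*g^2 + 2.295*g + 2.3409)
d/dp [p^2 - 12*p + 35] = 2*p - 12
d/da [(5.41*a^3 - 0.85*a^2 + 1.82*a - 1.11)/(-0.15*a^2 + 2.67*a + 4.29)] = (-0.8115*a^4 + 28.8894*a^3 + 67.6302*a^2 - 7.626*a + 10.7715)/(0.0225*a^4 - 0.801*a^3 + 5.8419*a^2 + 22.9086*a + 18.4041)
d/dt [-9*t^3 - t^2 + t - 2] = -27*t^2 - 2*t + 1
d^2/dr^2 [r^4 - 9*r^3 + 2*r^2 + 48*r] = 12*r^2 - 54*r + 4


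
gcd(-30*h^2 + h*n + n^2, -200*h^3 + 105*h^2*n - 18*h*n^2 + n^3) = 5*h - n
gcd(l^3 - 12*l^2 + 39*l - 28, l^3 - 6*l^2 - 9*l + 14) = l^2 - 8*l + 7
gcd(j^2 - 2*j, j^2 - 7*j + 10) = j - 2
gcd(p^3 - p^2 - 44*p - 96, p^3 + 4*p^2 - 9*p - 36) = p^2 + 7*p + 12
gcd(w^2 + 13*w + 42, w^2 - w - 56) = w + 7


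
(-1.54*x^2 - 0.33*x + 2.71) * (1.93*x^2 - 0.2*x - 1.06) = -2.9722*x^4 - 0.3289*x^3 + 6.9287*x^2 - 0.1922*x - 2.8726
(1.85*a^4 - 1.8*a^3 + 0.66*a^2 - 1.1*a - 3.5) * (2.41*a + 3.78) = 4.4585*a^5 + 2.655*a^4 - 5.2134*a^3 - 0.1562*a^2 - 12.593*a - 13.23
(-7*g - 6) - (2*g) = -9*g - 6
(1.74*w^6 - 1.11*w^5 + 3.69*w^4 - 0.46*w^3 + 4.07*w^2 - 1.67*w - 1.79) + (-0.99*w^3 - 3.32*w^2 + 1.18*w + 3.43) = 1.74*w^6 - 1.11*w^5 + 3.69*w^4 - 1.45*w^3 + 0.75*w^2 - 0.49*w + 1.64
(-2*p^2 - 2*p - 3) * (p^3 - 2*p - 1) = -2*p^5 - 2*p^4 + p^3 + 6*p^2 + 8*p + 3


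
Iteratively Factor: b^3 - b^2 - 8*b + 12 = (b - 2)*(b^2 + b - 6) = (b - 2)*(b + 3)*(b - 2)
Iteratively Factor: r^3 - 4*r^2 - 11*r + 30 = (r - 2)*(r^2 - 2*r - 15) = (r - 5)*(r - 2)*(r + 3)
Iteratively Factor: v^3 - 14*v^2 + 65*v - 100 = (v - 5)*(v^2 - 9*v + 20) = (v - 5)*(v - 4)*(v - 5)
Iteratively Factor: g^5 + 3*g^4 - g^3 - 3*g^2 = (g + 3)*(g^4 - g^2) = g*(g + 3)*(g^3 - g) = g^2*(g + 3)*(g^2 - 1) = g^2*(g - 1)*(g + 3)*(g + 1)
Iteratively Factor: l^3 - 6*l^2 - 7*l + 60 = (l - 4)*(l^2 - 2*l - 15) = (l - 5)*(l - 4)*(l + 3)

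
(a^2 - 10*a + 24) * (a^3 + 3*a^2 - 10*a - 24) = a^5 - 7*a^4 - 16*a^3 + 148*a^2 - 576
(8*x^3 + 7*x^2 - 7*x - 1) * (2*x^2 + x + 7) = 16*x^5 + 22*x^4 + 49*x^3 + 40*x^2 - 50*x - 7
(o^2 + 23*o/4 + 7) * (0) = 0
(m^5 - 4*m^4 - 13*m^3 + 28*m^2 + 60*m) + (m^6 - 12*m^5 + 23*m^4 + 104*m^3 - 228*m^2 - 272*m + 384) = m^6 - 11*m^5 + 19*m^4 + 91*m^3 - 200*m^2 - 212*m + 384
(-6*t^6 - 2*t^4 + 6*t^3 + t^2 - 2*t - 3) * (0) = 0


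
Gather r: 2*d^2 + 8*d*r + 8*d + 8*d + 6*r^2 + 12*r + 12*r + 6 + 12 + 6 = 2*d^2 + 16*d + 6*r^2 + r*(8*d + 24) + 24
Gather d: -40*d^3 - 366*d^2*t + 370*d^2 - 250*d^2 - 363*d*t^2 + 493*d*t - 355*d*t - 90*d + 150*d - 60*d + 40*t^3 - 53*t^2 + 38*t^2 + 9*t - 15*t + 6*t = -40*d^3 + d^2*(120 - 366*t) + d*(-363*t^2 + 138*t) + 40*t^3 - 15*t^2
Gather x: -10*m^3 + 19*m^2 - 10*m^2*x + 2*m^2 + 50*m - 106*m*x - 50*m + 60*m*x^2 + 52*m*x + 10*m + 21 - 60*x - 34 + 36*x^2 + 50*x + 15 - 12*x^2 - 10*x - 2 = -10*m^3 + 21*m^2 + 10*m + x^2*(60*m + 24) + x*(-10*m^2 - 54*m - 20)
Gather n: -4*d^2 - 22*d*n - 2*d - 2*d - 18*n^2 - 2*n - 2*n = -4*d^2 - 4*d - 18*n^2 + n*(-22*d - 4)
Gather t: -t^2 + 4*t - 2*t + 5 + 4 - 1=-t^2 + 2*t + 8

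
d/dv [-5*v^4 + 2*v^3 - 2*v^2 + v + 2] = -20*v^3 + 6*v^2 - 4*v + 1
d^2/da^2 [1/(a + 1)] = 2/(a + 1)^3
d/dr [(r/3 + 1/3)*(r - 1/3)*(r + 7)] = r^2 + 46*r/9 + 13/9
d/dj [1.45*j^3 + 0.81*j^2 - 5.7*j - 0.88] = 4.35*j^2 + 1.62*j - 5.7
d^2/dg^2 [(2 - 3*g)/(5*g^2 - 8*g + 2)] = 2*(-4*(3*g - 2)*(5*g - 4)^2 + (45*g - 34)*(5*g^2 - 8*g + 2))/(5*g^2 - 8*g + 2)^3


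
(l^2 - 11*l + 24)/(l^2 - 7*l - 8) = (l - 3)/(l + 1)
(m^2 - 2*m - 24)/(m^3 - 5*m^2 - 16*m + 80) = (m - 6)/(m^2 - 9*m + 20)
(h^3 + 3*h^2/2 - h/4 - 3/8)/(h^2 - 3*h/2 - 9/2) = (h^2 - 1/4)/(h - 3)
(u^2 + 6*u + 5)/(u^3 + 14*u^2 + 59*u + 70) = (u + 1)/(u^2 + 9*u + 14)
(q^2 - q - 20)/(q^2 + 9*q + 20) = (q - 5)/(q + 5)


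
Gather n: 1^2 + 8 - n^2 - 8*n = -n^2 - 8*n + 9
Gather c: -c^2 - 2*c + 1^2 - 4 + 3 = -c^2 - 2*c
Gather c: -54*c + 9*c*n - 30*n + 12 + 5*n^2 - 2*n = c*(9*n - 54) + 5*n^2 - 32*n + 12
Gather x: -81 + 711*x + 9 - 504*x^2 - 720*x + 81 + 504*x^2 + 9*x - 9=0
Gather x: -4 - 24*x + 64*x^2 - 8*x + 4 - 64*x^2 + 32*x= 0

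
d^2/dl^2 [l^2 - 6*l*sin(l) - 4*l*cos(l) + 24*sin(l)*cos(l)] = 6*l*sin(l) + 4*l*cos(l) + 8*sin(l) - 48*sin(2*l) - 12*cos(l) + 2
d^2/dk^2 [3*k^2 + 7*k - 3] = 6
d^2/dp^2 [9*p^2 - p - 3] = 18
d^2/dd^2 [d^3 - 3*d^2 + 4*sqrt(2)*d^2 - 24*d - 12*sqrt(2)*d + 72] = 6*d - 6 + 8*sqrt(2)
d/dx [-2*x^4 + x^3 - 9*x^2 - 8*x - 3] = -8*x^3 + 3*x^2 - 18*x - 8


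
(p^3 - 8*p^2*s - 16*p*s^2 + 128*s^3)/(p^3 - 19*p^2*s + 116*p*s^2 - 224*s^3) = (p + 4*s)/(p - 7*s)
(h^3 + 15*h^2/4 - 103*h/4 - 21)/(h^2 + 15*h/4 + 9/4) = (h^2 + 3*h - 28)/(h + 3)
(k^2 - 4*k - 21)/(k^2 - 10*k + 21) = (k + 3)/(k - 3)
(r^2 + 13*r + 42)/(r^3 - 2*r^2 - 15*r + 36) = (r^2 + 13*r + 42)/(r^3 - 2*r^2 - 15*r + 36)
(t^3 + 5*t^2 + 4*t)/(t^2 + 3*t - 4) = t*(t + 1)/(t - 1)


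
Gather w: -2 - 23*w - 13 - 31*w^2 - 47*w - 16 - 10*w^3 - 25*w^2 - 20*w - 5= -10*w^3 - 56*w^2 - 90*w - 36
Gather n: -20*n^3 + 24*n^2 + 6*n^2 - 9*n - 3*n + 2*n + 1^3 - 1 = -20*n^3 + 30*n^2 - 10*n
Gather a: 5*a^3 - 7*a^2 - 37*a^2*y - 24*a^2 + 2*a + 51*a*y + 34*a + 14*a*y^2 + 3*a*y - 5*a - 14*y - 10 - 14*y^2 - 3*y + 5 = 5*a^3 + a^2*(-37*y - 31) + a*(14*y^2 + 54*y + 31) - 14*y^2 - 17*y - 5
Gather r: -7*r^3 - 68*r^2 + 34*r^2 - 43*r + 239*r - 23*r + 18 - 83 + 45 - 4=-7*r^3 - 34*r^2 + 173*r - 24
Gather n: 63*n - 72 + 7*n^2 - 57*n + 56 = 7*n^2 + 6*n - 16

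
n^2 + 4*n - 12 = (n - 2)*(n + 6)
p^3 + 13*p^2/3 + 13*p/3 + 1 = (p + 1/3)*(p + 1)*(p + 3)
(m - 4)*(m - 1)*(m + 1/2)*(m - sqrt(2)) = m^4 - 9*m^3/2 - sqrt(2)*m^3 + 3*m^2/2 + 9*sqrt(2)*m^2/2 - 3*sqrt(2)*m/2 + 2*m - 2*sqrt(2)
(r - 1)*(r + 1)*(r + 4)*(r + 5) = r^4 + 9*r^3 + 19*r^2 - 9*r - 20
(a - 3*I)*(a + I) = a^2 - 2*I*a + 3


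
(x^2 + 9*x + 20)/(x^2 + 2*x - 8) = (x + 5)/(x - 2)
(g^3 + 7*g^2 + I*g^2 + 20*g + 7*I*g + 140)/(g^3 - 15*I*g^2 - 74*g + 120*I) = (g^2 + g*(7 + 5*I) + 35*I)/(g^2 - 11*I*g - 30)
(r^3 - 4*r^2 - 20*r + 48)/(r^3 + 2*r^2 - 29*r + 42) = (r^2 - 2*r - 24)/(r^2 + 4*r - 21)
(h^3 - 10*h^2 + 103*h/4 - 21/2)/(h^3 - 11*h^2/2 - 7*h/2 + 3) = (h - 7/2)/(h + 1)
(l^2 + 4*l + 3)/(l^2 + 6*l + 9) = (l + 1)/(l + 3)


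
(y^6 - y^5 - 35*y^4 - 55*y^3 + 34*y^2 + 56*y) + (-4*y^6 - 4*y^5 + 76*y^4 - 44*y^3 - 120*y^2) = -3*y^6 - 5*y^5 + 41*y^4 - 99*y^3 - 86*y^2 + 56*y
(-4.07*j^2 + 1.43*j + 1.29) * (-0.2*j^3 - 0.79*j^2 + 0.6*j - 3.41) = 0.814*j^5 + 2.9293*j^4 - 3.8297*j^3 + 13.7176*j^2 - 4.1023*j - 4.3989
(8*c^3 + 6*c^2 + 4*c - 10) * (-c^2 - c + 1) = -8*c^5 - 14*c^4 - 2*c^3 + 12*c^2 + 14*c - 10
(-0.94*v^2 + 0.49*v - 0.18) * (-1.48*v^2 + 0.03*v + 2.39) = 1.3912*v^4 - 0.7534*v^3 - 1.9655*v^2 + 1.1657*v - 0.4302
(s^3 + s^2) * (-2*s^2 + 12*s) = -2*s^5 + 10*s^4 + 12*s^3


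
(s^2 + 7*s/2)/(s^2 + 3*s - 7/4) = 2*s/(2*s - 1)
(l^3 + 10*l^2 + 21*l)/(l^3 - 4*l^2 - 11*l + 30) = l*(l + 7)/(l^2 - 7*l + 10)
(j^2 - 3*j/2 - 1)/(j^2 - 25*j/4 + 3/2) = 2*(2*j^2 - 3*j - 2)/(4*j^2 - 25*j + 6)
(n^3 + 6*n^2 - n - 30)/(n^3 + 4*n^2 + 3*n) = (n^2 + 3*n - 10)/(n*(n + 1))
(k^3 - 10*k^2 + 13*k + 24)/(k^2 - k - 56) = (k^2 - 2*k - 3)/(k + 7)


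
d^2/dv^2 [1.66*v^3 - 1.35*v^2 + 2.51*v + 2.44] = 9.96*v - 2.7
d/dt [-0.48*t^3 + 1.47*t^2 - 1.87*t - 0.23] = -1.44*t^2 + 2.94*t - 1.87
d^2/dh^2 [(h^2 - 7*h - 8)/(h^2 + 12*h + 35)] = 2*(-19*h^3 - 129*h^2 + 447*h + 3293)/(h^6 + 36*h^5 + 537*h^4 + 4248*h^3 + 18795*h^2 + 44100*h + 42875)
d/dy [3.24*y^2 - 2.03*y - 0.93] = 6.48*y - 2.03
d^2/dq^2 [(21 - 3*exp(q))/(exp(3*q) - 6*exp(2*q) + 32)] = (-12*exp(4*q) + 147*exp(3*q) - 126*exp(2*q) + 912*exp(q) - 192)*exp(q)/(exp(7*q) - 10*exp(6*q) + 12*exp(5*q) + 136*exp(4*q) - 256*exp(3*q) - 768*exp(2*q) + 1024*exp(q) + 2048)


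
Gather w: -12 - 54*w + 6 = -54*w - 6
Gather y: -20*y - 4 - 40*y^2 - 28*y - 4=-40*y^2 - 48*y - 8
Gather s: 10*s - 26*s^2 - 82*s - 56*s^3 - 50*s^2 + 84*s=-56*s^3 - 76*s^2 + 12*s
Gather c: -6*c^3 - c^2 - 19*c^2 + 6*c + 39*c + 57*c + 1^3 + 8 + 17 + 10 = -6*c^3 - 20*c^2 + 102*c + 36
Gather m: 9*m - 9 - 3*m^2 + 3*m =-3*m^2 + 12*m - 9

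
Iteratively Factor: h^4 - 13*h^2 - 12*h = (h)*(h^3 - 13*h - 12) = h*(h - 4)*(h^2 + 4*h + 3) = h*(h - 4)*(h + 3)*(h + 1)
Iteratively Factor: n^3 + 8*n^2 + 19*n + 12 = (n + 1)*(n^2 + 7*n + 12) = (n + 1)*(n + 4)*(n + 3)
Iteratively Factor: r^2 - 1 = (r + 1)*(r - 1)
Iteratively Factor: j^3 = (j)*(j^2) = j^2*(j)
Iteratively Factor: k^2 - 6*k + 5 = (k - 5)*(k - 1)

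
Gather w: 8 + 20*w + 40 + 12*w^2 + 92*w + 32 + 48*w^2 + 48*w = 60*w^2 + 160*w + 80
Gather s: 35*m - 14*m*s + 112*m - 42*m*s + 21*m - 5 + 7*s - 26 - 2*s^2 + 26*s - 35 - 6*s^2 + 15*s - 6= 168*m - 8*s^2 + s*(48 - 56*m) - 72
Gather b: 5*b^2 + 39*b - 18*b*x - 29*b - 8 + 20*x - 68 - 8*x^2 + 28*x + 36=5*b^2 + b*(10 - 18*x) - 8*x^2 + 48*x - 40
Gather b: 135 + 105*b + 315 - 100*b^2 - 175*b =-100*b^2 - 70*b + 450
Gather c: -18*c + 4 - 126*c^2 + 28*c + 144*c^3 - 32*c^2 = 144*c^3 - 158*c^2 + 10*c + 4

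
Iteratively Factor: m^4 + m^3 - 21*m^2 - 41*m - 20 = (m + 1)*(m^3 - 21*m - 20) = (m + 1)*(m + 4)*(m^2 - 4*m - 5) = (m - 5)*(m + 1)*(m + 4)*(m + 1)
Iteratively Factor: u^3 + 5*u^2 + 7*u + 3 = (u + 3)*(u^2 + 2*u + 1) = (u + 1)*(u + 3)*(u + 1)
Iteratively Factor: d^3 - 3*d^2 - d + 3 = (d - 3)*(d^2 - 1) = (d - 3)*(d + 1)*(d - 1)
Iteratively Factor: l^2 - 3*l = (l - 3)*(l)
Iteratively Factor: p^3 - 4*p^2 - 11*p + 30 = (p - 5)*(p^2 + p - 6) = (p - 5)*(p + 3)*(p - 2)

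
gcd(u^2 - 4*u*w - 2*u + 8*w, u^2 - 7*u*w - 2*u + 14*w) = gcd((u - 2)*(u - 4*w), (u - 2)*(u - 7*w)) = u - 2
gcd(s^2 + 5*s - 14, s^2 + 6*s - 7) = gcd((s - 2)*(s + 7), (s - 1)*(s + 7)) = s + 7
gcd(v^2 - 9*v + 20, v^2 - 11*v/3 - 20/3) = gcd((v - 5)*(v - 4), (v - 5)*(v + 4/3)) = v - 5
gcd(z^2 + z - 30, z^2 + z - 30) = z^2 + z - 30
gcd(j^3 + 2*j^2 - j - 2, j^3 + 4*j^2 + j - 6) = j^2 + j - 2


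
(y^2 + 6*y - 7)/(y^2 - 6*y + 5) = (y + 7)/(y - 5)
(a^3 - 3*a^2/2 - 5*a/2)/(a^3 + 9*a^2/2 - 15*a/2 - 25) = a*(a + 1)/(a^2 + 7*a + 10)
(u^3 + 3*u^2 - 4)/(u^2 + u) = (u^3 + 3*u^2 - 4)/(u*(u + 1))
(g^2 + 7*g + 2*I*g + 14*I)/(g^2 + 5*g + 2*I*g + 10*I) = (g + 7)/(g + 5)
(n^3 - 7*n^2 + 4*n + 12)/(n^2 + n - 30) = (n^3 - 7*n^2 + 4*n + 12)/(n^2 + n - 30)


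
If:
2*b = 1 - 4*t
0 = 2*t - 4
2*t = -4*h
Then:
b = -7/2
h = -1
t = 2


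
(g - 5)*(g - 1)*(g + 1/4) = g^3 - 23*g^2/4 + 7*g/2 + 5/4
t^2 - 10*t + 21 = (t - 7)*(t - 3)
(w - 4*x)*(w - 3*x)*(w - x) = w^3 - 8*w^2*x + 19*w*x^2 - 12*x^3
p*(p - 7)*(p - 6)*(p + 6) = p^4 - 7*p^3 - 36*p^2 + 252*p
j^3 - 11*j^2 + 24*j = j*(j - 8)*(j - 3)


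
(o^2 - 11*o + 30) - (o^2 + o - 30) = 60 - 12*o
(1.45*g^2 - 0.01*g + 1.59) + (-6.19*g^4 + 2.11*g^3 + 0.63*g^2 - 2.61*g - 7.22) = -6.19*g^4 + 2.11*g^3 + 2.08*g^2 - 2.62*g - 5.63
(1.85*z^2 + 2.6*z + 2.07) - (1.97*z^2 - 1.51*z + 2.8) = -0.12*z^2 + 4.11*z - 0.73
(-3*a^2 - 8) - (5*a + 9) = -3*a^2 - 5*a - 17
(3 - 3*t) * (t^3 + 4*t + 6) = -3*t^4 + 3*t^3 - 12*t^2 - 6*t + 18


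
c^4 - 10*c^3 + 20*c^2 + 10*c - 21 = (c - 7)*(c - 3)*(c - 1)*(c + 1)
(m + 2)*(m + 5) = m^2 + 7*m + 10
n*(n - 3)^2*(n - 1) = n^4 - 7*n^3 + 15*n^2 - 9*n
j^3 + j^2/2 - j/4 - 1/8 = (j - 1/2)*(j + 1/2)^2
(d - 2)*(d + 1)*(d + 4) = d^3 + 3*d^2 - 6*d - 8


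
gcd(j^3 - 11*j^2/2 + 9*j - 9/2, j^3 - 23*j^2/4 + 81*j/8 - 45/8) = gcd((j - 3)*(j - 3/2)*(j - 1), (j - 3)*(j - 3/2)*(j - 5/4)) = j^2 - 9*j/2 + 9/2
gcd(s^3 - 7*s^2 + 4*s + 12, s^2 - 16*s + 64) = 1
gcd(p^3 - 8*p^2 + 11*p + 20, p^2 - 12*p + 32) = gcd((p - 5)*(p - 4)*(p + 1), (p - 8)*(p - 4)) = p - 4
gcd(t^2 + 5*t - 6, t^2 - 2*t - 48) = t + 6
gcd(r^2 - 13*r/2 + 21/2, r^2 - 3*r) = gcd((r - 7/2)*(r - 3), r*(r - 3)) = r - 3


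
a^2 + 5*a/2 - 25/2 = (a - 5/2)*(a + 5)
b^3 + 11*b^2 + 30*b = b*(b + 5)*(b + 6)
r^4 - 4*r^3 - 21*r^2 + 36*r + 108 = (r - 6)*(r - 3)*(r + 2)*(r + 3)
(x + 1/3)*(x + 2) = x^2 + 7*x/3 + 2/3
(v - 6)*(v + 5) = v^2 - v - 30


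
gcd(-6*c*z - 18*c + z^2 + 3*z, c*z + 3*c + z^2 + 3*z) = z + 3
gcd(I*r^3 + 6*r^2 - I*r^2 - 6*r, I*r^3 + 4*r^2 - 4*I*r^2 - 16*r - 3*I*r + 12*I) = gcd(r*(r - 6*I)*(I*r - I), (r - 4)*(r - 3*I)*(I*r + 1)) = 1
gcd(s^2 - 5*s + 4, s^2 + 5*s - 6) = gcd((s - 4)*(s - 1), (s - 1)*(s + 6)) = s - 1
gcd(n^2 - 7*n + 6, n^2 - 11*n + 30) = n - 6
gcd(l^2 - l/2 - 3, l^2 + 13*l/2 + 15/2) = l + 3/2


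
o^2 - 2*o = o*(o - 2)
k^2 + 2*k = k*(k + 2)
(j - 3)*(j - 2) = j^2 - 5*j + 6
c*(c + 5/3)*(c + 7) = c^3 + 26*c^2/3 + 35*c/3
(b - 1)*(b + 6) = b^2 + 5*b - 6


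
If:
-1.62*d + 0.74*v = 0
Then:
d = 0.45679012345679*v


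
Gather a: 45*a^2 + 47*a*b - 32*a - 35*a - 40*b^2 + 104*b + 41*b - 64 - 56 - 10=45*a^2 + a*(47*b - 67) - 40*b^2 + 145*b - 130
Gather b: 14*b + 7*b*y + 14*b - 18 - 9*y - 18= b*(7*y + 28) - 9*y - 36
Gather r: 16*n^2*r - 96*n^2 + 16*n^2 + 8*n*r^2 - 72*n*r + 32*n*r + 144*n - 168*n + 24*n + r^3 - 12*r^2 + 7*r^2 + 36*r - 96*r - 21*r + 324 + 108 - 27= -80*n^2 + r^3 + r^2*(8*n - 5) + r*(16*n^2 - 40*n - 81) + 405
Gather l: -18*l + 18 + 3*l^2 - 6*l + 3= 3*l^2 - 24*l + 21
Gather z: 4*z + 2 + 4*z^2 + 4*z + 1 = 4*z^2 + 8*z + 3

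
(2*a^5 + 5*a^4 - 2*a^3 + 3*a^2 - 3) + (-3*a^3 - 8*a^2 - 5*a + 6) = 2*a^5 + 5*a^4 - 5*a^3 - 5*a^2 - 5*a + 3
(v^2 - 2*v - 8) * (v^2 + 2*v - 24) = v^4 - 36*v^2 + 32*v + 192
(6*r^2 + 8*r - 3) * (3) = 18*r^2 + 24*r - 9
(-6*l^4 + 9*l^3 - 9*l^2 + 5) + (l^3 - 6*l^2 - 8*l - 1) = -6*l^4 + 10*l^3 - 15*l^2 - 8*l + 4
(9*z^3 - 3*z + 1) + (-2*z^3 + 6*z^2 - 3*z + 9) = 7*z^3 + 6*z^2 - 6*z + 10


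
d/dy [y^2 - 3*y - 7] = 2*y - 3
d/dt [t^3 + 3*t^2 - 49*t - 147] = 3*t^2 + 6*t - 49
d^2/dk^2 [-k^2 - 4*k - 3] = -2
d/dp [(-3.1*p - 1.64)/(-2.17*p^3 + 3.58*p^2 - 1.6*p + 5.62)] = (-13.454*p^3 + 0.421600000000002*p^2 + 11.7424*p - 20.046)/(4.7089*p^6 - 15.5372*p^5 + 19.7604*p^4 - 35.8468*p^3 + 42.7992*p^2 - 17.984*p + 31.5844)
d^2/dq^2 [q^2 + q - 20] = 2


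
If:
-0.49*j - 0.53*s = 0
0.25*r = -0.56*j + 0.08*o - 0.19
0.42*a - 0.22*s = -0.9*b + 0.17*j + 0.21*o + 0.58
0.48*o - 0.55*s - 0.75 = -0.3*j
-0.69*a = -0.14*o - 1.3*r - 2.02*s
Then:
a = 8.96038400867593*s - 0.172826086956522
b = 1.08967995169082 - 3.71627727661113*s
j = -1.08163265306122*s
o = 1.8218537414966*s + 1.5625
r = 3.00585034013605*s - 0.26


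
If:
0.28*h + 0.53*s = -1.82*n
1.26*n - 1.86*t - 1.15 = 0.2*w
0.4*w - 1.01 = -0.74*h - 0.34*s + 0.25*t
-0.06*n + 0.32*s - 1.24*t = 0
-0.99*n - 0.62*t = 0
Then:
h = 1.54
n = 0.32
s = -1.91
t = -0.51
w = 0.97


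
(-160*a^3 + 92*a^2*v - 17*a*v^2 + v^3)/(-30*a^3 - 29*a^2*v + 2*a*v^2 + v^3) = (32*a^2 - 12*a*v + v^2)/(6*a^2 + 7*a*v + v^2)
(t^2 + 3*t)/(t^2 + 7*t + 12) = t/(t + 4)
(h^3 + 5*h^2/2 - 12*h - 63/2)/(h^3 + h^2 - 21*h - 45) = (h - 7/2)/(h - 5)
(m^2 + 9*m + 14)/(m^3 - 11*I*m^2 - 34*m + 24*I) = (m^2 + 9*m + 14)/(m^3 - 11*I*m^2 - 34*m + 24*I)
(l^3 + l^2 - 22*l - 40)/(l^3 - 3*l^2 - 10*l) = (l + 4)/l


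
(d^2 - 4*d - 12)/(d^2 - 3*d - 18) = (d + 2)/(d + 3)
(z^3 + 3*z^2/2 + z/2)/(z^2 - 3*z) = (2*z^2 + 3*z + 1)/(2*(z - 3))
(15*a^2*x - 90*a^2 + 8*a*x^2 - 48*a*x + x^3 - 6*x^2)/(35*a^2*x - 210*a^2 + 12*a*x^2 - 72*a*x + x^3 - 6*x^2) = (3*a + x)/(7*a + x)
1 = 1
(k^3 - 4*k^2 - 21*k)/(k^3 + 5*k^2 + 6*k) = (k - 7)/(k + 2)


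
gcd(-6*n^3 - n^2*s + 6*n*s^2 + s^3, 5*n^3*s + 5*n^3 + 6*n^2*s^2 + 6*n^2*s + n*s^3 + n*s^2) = n + s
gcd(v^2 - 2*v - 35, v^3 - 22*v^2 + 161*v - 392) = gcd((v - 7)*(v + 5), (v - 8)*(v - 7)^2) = v - 7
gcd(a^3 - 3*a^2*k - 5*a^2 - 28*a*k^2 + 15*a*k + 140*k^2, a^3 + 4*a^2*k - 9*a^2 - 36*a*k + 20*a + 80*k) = a^2 + 4*a*k - 5*a - 20*k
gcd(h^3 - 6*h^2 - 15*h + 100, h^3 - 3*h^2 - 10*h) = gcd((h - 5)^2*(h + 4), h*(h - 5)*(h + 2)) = h - 5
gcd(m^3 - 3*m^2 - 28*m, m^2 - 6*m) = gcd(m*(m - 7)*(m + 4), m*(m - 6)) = m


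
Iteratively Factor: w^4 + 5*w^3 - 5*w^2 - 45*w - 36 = (w + 3)*(w^3 + 2*w^2 - 11*w - 12) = (w - 3)*(w + 3)*(w^2 + 5*w + 4) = (w - 3)*(w + 1)*(w + 3)*(w + 4)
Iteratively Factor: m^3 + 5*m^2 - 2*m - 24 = (m - 2)*(m^2 + 7*m + 12) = (m - 2)*(m + 3)*(m + 4)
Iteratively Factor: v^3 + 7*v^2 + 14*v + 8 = (v + 2)*(v^2 + 5*v + 4) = (v + 2)*(v + 4)*(v + 1)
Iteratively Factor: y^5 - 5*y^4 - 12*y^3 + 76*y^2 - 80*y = (y - 2)*(y^4 - 3*y^3 - 18*y^2 + 40*y) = y*(y - 2)*(y^3 - 3*y^2 - 18*y + 40) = y*(y - 2)*(y + 4)*(y^2 - 7*y + 10) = y*(y - 5)*(y - 2)*(y + 4)*(y - 2)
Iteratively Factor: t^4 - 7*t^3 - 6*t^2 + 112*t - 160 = (t - 4)*(t^3 - 3*t^2 - 18*t + 40) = (t - 4)*(t + 4)*(t^2 - 7*t + 10) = (t - 4)*(t - 2)*(t + 4)*(t - 5)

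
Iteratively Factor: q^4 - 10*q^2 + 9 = (q + 1)*(q^3 - q^2 - 9*q + 9) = (q - 3)*(q + 1)*(q^2 + 2*q - 3) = (q - 3)*(q + 1)*(q + 3)*(q - 1)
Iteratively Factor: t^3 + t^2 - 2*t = (t + 2)*(t^2 - t) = (t - 1)*(t + 2)*(t)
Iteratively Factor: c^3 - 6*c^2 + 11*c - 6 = (c - 1)*(c^2 - 5*c + 6) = (c - 2)*(c - 1)*(c - 3)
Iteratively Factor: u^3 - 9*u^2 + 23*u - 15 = (u - 3)*(u^2 - 6*u + 5) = (u - 5)*(u - 3)*(u - 1)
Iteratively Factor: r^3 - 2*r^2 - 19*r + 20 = (r - 1)*(r^2 - r - 20) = (r - 1)*(r + 4)*(r - 5)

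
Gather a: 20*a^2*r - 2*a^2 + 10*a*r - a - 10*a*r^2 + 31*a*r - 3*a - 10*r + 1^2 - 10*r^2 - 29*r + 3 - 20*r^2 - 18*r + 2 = a^2*(20*r - 2) + a*(-10*r^2 + 41*r - 4) - 30*r^2 - 57*r + 6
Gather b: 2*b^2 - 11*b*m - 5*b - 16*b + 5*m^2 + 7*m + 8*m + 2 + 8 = 2*b^2 + b*(-11*m - 21) + 5*m^2 + 15*m + 10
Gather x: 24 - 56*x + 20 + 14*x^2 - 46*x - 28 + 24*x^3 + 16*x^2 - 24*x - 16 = 24*x^3 + 30*x^2 - 126*x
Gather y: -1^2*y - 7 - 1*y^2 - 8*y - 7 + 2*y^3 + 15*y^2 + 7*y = 2*y^3 + 14*y^2 - 2*y - 14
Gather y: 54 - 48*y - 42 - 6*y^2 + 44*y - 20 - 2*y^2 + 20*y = -8*y^2 + 16*y - 8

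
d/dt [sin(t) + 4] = cos(t)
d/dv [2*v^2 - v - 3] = 4*v - 1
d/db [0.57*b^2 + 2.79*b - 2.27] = 1.14*b + 2.79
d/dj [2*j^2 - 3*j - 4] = 4*j - 3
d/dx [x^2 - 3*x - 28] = 2*x - 3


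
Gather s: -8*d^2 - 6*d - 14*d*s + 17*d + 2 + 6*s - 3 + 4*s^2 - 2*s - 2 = -8*d^2 + 11*d + 4*s^2 + s*(4 - 14*d) - 3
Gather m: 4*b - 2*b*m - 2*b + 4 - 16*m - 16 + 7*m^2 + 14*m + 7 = 2*b + 7*m^2 + m*(-2*b - 2) - 5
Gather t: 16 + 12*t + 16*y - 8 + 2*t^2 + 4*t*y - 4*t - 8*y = 2*t^2 + t*(4*y + 8) + 8*y + 8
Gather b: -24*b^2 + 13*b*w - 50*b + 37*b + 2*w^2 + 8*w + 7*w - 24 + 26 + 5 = -24*b^2 + b*(13*w - 13) + 2*w^2 + 15*w + 7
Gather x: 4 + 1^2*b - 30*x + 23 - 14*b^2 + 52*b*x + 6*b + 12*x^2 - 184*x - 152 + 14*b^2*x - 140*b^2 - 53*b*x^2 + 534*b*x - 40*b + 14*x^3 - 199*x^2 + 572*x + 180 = -154*b^2 - 33*b + 14*x^3 + x^2*(-53*b - 187) + x*(14*b^2 + 586*b + 358) + 55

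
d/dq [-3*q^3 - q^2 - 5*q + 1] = -9*q^2 - 2*q - 5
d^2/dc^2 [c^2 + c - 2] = 2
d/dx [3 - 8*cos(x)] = 8*sin(x)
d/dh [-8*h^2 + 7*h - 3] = 7 - 16*h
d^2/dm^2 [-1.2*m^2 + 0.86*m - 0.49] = -2.40000000000000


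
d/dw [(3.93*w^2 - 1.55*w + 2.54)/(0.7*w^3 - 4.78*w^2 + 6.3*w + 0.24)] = (-2.751*w^4 + 2.17*w^3 + 12.016*w^2 + 26.1688*w - 16.374)/(0.49*w^6 - 6.692*w^5 + 31.6684*w^4 - 59.892*w^3 + 37.3956*w^2 + 3.024*w + 0.0576)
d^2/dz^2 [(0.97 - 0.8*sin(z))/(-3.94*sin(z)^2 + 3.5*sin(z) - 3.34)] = (-12.41888*sin(z)^5 + 49.199568*sin(z)^4 + 47.87494*sin(z)^3 - 138.8761*sin(z)^2 + 19.50654*sin(z) + 20.468624)/(61.162984*sin(z)^6 - 162.9978*sin(z)^5 + 300.341472*sin(z)^4 - 319.2266*sin(z)^3 + 254.604192*sin(z)^2 - 117.1338*sin(z) + 37.259704)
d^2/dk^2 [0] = 0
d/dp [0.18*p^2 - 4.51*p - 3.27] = 0.36*p - 4.51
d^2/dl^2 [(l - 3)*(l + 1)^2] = 6*l - 2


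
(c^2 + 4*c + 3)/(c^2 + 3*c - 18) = (c^2 + 4*c + 3)/(c^2 + 3*c - 18)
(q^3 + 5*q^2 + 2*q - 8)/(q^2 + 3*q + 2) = (q^2 + 3*q - 4)/(q + 1)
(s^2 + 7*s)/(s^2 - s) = (s + 7)/(s - 1)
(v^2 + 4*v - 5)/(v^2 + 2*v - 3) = (v + 5)/(v + 3)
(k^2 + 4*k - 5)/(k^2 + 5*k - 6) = (k + 5)/(k + 6)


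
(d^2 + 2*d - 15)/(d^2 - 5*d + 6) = (d + 5)/(d - 2)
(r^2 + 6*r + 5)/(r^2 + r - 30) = (r^2 + 6*r + 5)/(r^2 + r - 30)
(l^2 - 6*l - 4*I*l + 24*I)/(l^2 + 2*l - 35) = (l^2 - 6*l - 4*I*l + 24*I)/(l^2 + 2*l - 35)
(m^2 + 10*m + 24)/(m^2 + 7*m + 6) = (m + 4)/(m + 1)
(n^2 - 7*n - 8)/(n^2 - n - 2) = (n - 8)/(n - 2)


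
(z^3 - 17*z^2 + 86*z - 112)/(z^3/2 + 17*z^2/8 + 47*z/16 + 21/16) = 16*(z^3 - 17*z^2 + 86*z - 112)/(8*z^3 + 34*z^2 + 47*z + 21)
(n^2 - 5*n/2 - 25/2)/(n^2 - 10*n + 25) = (n + 5/2)/(n - 5)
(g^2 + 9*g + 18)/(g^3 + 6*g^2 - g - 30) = (g + 6)/(g^2 + 3*g - 10)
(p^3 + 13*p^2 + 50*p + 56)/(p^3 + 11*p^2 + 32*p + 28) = (p + 4)/(p + 2)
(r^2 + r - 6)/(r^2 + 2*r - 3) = (r - 2)/(r - 1)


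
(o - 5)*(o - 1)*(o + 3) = o^3 - 3*o^2 - 13*o + 15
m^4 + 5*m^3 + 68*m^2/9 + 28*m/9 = m*(m + 2/3)*(m + 2)*(m + 7/3)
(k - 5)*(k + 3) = k^2 - 2*k - 15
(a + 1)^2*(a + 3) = a^3 + 5*a^2 + 7*a + 3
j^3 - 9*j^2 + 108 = (j - 6)^2*(j + 3)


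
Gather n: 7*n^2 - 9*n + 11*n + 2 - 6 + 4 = 7*n^2 + 2*n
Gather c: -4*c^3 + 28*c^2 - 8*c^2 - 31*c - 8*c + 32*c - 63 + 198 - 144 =-4*c^3 + 20*c^2 - 7*c - 9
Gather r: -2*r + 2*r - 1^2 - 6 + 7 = 0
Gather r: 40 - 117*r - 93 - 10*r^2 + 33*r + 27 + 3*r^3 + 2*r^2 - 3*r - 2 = 3*r^3 - 8*r^2 - 87*r - 28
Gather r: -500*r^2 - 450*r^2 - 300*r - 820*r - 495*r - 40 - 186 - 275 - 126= -950*r^2 - 1615*r - 627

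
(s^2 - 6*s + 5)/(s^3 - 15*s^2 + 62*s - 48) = (s - 5)/(s^2 - 14*s + 48)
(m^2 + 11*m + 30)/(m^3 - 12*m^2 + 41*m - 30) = (m^2 + 11*m + 30)/(m^3 - 12*m^2 + 41*m - 30)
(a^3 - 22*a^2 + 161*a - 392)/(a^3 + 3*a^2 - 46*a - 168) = (a^2 - 15*a + 56)/(a^2 + 10*a + 24)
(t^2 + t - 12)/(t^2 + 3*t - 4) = (t - 3)/(t - 1)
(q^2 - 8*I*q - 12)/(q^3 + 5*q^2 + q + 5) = (q^2 - 8*I*q - 12)/(q^3 + 5*q^2 + q + 5)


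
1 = 1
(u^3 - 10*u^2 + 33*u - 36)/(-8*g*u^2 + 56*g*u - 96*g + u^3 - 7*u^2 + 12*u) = (u - 3)/(-8*g + u)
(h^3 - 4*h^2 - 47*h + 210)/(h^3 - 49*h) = (h^2 - 11*h + 30)/(h*(h - 7))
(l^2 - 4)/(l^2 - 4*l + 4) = (l + 2)/(l - 2)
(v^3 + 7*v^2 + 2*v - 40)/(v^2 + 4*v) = v + 3 - 10/v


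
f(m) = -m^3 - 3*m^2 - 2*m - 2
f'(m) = -3*m^2 - 6*m - 2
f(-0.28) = -1.65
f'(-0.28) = -0.56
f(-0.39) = -1.62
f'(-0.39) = -0.12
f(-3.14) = 5.66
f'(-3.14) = -12.74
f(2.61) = -45.44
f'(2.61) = -38.10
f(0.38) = -3.25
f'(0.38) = -4.71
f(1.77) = -20.48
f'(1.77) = -22.02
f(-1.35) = -2.31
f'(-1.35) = 0.63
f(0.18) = -2.46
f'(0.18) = -3.18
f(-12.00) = 1318.00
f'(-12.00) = -362.00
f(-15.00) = 2728.00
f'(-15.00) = -587.00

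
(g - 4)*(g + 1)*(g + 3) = g^3 - 13*g - 12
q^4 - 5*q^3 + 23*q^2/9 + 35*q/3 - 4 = (q - 3)^2*(q - 1/3)*(q + 4/3)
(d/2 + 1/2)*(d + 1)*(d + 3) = d^3/2 + 5*d^2/2 + 7*d/2 + 3/2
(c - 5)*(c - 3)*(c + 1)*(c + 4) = c^4 - 3*c^3 - 21*c^2 + 43*c + 60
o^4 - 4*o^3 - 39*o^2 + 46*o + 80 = (o - 8)*(o - 2)*(o + 1)*(o + 5)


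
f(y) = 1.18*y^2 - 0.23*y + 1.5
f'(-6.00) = -14.39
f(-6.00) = 45.36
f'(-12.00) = -28.55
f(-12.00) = 174.18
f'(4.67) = 10.79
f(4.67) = 26.16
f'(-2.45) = -6.01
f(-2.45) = 9.15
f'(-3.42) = -8.30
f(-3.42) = 16.09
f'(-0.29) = -0.91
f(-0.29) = 1.67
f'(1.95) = 4.37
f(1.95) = 5.54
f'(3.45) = 7.91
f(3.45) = 14.75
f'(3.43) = 7.86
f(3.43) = 14.59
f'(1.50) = 3.31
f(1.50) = 3.81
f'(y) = 2.36*y - 0.23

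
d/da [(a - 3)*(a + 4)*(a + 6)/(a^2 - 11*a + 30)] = (a^4 - 22*a^3 + 19*a^2 + 564*a - 972)/(a^4 - 22*a^3 + 181*a^2 - 660*a + 900)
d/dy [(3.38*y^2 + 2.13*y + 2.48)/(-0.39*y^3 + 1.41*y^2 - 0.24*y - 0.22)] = (1.3182*y^4 + 1.6614*y^3 - 0.9129*y^2 - 8.4808*y + 0.1266)/(0.1521*y^6 - 1.0998*y^5 + 2.1753*y^4 - 0.5052*y^3 - 0.5628*y^2 + 0.1056*y + 0.0484)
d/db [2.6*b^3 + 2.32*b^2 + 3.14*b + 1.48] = 7.8*b^2 + 4.64*b + 3.14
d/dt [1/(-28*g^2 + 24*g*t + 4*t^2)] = (-3*g - t)/(2*(-7*g^2 + 6*g*t + t^2)^2)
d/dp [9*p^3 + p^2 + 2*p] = 27*p^2 + 2*p + 2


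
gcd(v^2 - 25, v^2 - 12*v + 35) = v - 5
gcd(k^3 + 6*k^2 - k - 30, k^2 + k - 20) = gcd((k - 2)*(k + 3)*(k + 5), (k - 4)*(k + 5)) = k + 5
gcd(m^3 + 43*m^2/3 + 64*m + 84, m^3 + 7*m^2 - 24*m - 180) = m^2 + 12*m + 36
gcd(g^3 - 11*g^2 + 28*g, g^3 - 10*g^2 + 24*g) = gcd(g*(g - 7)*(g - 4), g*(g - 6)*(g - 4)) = g^2 - 4*g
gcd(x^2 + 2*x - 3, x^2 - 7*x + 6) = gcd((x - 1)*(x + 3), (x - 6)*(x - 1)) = x - 1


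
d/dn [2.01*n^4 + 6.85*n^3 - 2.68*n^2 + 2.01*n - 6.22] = 8.04*n^3 + 20.55*n^2 - 5.36*n + 2.01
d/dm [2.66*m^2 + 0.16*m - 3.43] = 5.32*m + 0.16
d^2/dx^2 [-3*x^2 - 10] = -6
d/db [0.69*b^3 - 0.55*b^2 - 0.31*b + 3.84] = 2.07*b^2 - 1.1*b - 0.31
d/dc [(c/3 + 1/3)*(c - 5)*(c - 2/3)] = c^2 - 28*c/9 - 7/9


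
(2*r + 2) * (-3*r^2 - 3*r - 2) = -6*r^3 - 12*r^2 - 10*r - 4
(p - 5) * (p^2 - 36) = p^3 - 5*p^2 - 36*p + 180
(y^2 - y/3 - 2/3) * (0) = 0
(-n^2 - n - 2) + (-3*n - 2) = -n^2 - 4*n - 4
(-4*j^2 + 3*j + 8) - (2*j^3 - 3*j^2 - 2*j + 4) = -2*j^3 - j^2 + 5*j + 4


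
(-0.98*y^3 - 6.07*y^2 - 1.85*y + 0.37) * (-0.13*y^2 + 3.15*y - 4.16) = 0.1274*y^5 - 2.2979*y^4 - 14.8032*y^3 + 19.3756*y^2 + 8.8615*y - 1.5392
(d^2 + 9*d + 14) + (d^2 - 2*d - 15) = 2*d^2 + 7*d - 1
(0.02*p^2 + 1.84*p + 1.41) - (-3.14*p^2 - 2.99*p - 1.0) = 3.16*p^2 + 4.83*p + 2.41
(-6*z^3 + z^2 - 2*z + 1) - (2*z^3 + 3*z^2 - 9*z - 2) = -8*z^3 - 2*z^2 + 7*z + 3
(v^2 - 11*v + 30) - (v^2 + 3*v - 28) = 58 - 14*v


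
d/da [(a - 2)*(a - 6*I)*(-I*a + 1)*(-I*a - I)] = -4*a^3 + a^2*(3 + 15*I) + a*(-8 - 10*I) + 6 - 10*I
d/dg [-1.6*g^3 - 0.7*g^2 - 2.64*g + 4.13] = -4.8*g^2 - 1.4*g - 2.64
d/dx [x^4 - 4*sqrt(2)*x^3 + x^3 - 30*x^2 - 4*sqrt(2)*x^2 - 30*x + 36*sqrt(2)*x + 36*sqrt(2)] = 4*x^3 - 12*sqrt(2)*x^2 + 3*x^2 - 60*x - 8*sqrt(2)*x - 30 + 36*sqrt(2)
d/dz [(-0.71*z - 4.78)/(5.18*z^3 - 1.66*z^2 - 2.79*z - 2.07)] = (7.3556*z^3 + 73.1026*z^2 - 15.8696*z - 11.8665)/(26.8324*z^6 - 17.1976*z^5 - 26.1488*z^4 - 12.1824*z^3 + 14.6565*z^2 + 11.5506*z + 4.2849)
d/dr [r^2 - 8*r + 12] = 2*r - 8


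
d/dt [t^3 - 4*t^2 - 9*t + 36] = 3*t^2 - 8*t - 9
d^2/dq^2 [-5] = 0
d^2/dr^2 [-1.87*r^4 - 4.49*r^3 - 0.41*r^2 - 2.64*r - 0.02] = -22.44*r^2 - 26.94*r - 0.82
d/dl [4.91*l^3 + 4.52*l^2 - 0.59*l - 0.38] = 14.73*l^2 + 9.04*l - 0.59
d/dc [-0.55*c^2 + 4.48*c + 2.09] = 4.48 - 1.1*c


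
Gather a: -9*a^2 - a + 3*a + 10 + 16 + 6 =-9*a^2 + 2*a + 32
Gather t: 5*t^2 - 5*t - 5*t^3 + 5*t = -5*t^3 + 5*t^2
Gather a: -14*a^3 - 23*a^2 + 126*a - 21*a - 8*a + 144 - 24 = -14*a^3 - 23*a^2 + 97*a + 120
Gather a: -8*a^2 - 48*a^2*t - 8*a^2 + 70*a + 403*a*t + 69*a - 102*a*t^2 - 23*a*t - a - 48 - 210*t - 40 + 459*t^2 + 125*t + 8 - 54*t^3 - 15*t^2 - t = a^2*(-48*t - 16) + a*(-102*t^2 + 380*t + 138) - 54*t^3 + 444*t^2 - 86*t - 80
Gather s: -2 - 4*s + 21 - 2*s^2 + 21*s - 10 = -2*s^2 + 17*s + 9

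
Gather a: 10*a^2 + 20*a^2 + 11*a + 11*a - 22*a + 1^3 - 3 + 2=30*a^2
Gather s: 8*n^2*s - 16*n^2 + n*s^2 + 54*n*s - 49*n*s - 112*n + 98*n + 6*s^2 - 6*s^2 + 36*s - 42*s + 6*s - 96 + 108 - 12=-16*n^2 + n*s^2 - 14*n + s*(8*n^2 + 5*n)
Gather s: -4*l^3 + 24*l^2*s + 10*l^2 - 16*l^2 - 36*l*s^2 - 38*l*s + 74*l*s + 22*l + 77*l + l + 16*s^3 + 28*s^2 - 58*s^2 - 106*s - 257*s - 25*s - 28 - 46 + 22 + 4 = -4*l^3 - 6*l^2 + 100*l + 16*s^3 + s^2*(-36*l - 30) + s*(24*l^2 + 36*l - 388) - 48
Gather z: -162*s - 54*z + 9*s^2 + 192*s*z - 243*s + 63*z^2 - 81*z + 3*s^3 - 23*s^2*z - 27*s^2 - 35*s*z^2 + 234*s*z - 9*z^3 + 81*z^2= 3*s^3 - 18*s^2 - 405*s - 9*z^3 + z^2*(144 - 35*s) + z*(-23*s^2 + 426*s - 135)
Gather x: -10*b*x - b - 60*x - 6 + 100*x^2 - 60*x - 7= -b + 100*x^2 + x*(-10*b - 120) - 13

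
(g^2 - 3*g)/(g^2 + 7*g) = (g - 3)/(g + 7)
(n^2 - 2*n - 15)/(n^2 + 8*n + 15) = (n - 5)/(n + 5)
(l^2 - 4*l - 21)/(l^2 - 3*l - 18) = (l - 7)/(l - 6)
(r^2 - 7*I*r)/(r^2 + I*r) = (r - 7*I)/(r + I)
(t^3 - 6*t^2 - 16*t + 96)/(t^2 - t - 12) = (t^2 - 2*t - 24)/(t + 3)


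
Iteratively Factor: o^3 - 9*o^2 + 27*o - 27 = (o - 3)*(o^2 - 6*o + 9) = (o - 3)^2*(o - 3)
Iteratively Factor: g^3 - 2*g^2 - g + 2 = (g - 1)*(g^2 - g - 2) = (g - 2)*(g - 1)*(g + 1)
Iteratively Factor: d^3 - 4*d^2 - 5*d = (d - 5)*(d^2 + d) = d*(d - 5)*(d + 1)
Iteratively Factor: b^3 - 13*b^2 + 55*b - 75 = (b - 3)*(b^2 - 10*b + 25) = (b - 5)*(b - 3)*(b - 5)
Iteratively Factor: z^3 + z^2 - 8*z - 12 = (z + 2)*(z^2 - z - 6) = (z - 3)*(z + 2)*(z + 2)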